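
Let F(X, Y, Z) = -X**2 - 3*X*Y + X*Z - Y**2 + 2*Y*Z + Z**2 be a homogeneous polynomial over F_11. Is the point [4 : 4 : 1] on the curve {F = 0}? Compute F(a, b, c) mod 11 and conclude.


F(4,4,1) ≡ 10 (mod 11); P is NOT on the curve.

Evaluate F(4, 4, 1) term-by-term (mod 11).
  -X**2 ↦ -1·16·1·1 = -16
  -3*X*Y ↦ -3·4·4·1 = -48
  X*Z ↦ 1·4·1·1 = 4
  -Y**2 ↦ -1·1·16·1 = -16
  2*Y*Z ↦ 2·1·4·1 = 8
  Z**2 ↦ 1·1·1·1 = 1
Sum: F(4, 4, 1) = (-16) + (-48) + (4) + (-16) + (8) + (1) = -67.
Reducing mod 11: -67 ≡ 10 (mod 11).
Since F(a, b, c) ≡ 10 ≠ 0 (mod 11), P does NOT lie on the curve.


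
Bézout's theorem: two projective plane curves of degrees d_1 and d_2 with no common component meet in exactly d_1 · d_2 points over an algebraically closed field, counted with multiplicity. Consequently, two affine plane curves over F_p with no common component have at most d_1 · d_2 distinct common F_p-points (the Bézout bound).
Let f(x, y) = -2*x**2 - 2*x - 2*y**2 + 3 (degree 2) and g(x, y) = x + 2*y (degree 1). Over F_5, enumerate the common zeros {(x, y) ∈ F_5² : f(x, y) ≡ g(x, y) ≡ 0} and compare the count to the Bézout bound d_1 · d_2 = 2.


Common zeros: {(4, 3)}; count = 1; Bézout bound = 2.

deg(f) = 2, deg(g) = 1, so Bézout bound = 2.
Scan x ∈ F_5. For each x, list the y ∈ F_5 with f(x, y) ≡ 0 and those with g(x, y) ≡ 0 (mod 5); the common zeros in that column are the intersection.
  x = 0: f ≡ 0 at y ∈ {2, 3}; g ≡ 0 at y ∈ {0}; common: ∅.
  x = 1: f ≡ 0 at y ∈ ∅; g ≡ 0 at y ∈ {2}; common: ∅.
  x = 2: f ≡ 0 at y ∈ ∅; g ≡ 0 at y ∈ {4}; common: ∅.
  x = 3: f ≡ 0 at y ∈ ∅; g ≡ 0 at y ∈ {1}; common: ∅.
  x = 4: f ≡ 0 at y ∈ {2, 3}; g ≡ 0 at y ∈ {3}; common: {3}.
Collecting: common zeros = {(4, 3)}, so the count is 1.
Comparison with the Bézout bound: 1 ≤ 2 = deg(f)·deg(g), as expected for curves with no common component (the affine F_5-count falls short of the bound because intersections may lie at infinity, over extension fields, or carry multiplicity).


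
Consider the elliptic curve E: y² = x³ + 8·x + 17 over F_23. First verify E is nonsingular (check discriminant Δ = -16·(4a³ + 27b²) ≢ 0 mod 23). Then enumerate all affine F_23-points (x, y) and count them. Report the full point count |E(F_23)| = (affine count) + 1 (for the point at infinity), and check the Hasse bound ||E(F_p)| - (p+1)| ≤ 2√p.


Affine points = {(1, 7), (1, 16), (2, 8), (2, 15), (7, 5), (7, 18), (8, 8), (8, 15), (9, 6), (9, 17), (10, 4), (10, 19), (12, 1), (12, 22), (13, 8), (13, 15), (15, 4), (15, 19), (16, 3), (16, 20), (17, 11), (17, 12), (18, 6), (18, 17), (19, 6), (19, 17), (20, 9), (20, 14), (21, 4), (21, 19), (22, 10), (22, 13)}; affine count = 32; |E(F_23)| = 33.

Discriminant check: Δ ∝ 4a³ + 27b² = 4·8³ + 27·17² = 4·512 + 27·289 ≡ 7 (mod 23). Nonzero ⇒ E is nonsingular.
For each x ∈ F_23, compute rhs = x³ + 8·x + 17 mod 23, then count y ∈ F_23 with y² ≡ rhs.
  x = 0: rhs = 17, matching y values: none (0 points).
  x = 1: rhs = 3, matching y values: 7, 16 (2 points).
  x = 2: rhs = 18, matching y values: 8, 15 (2 points).
  x = 3: rhs = 22, matching y values: none (0 points).
  x = 4: rhs = 21, matching y values: none (0 points).
  x = 5: rhs = 21, matching y values: none (0 points).
  x = 6: rhs = 5, matching y values: none (0 points).
  x = 7: rhs = 2, matching y values: 5, 18 (2 points).
  x = 8: rhs = 18, matching y values: 8, 15 (2 points).
  x = 9: rhs = 13, matching y values: 6, 17 (2 points).
  x = 10: rhs = 16, matching y values: 4, 19 (2 points).
  x = 11: rhs = 10, matching y values: none (0 points).
  x = 12: rhs = 1, matching y values: 1, 22 (2 points).
  x = 13: rhs = 18, matching y values: 8, 15 (2 points).
  x = 14: rhs = 21, matching y values: none (0 points).
  x = 15: rhs = 16, matching y values: 4, 19 (2 points).
  x = 16: rhs = 9, matching y values: 3, 20 (2 points).
  x = 17: rhs = 6, matching y values: 11, 12 (2 points).
  x = 18: rhs = 13, matching y values: 6, 17 (2 points).
  x = 19: rhs = 13, matching y values: 6, 17 (2 points).
  x = 20: rhs = 12, matching y values: 9, 14 (2 points).
  x = 21: rhs = 16, matching y values: 4, 19 (2 points).
  x = 22: rhs = 8, matching y values: 10, 13 (2 points).
Total affine count: 32.
Full point count |E(F_23)| = 32 + 1 = 33.
Hasse bound: |33 − (23+1)| = |9| = 9 ≤ 2√23 ≈ 9.5917 ✓.


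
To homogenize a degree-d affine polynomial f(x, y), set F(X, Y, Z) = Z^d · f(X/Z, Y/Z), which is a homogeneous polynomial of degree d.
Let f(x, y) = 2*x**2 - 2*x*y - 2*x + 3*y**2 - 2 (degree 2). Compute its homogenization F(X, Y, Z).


F(X, Y, Z) = 2*X**2 - 2*X*Y - 2*X*Z + 3*Y**2 - 2*Z**2

deg(f) = 2.
Substitute x = X/Z, y = Y/Z into f, then multiply by Z^2.
  monomial 2·x^2·y^0 ↦ 2·X^2·Y^0·Z^0.
  monomial -2·x^1·y^1 ↦ -2·X^1·Y^1·Z^0.
  monomial -2·x^1·y^0 ↦ -2·X^1·Y^0·Z^1.
  monomial 3·x^0·y^2 ↦ 3·X^0·Y^2·Z^0.
  monomial -2·x^0·y^0 ↦ -2·X^0·Y^0·Z^2.
Collecting: F(X, Y, Z) = 2*X**2 - 2*X*Y - 2*X*Z + 3*Y**2 - 2*Z**2.


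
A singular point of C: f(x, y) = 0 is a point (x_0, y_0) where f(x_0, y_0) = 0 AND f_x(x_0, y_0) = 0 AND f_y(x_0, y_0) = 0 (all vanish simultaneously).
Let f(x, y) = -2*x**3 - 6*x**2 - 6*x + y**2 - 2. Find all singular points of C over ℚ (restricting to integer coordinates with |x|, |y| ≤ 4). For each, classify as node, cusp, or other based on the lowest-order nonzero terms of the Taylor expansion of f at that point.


Singular points: {(-1, 0)}; classification: cusp.

Compute partial derivatives:
  f_x = -6*x**2 - 12*x - 6.
  f_y = 2*y.
Scan x_0 ∈ {−4, ..., 4}. For each x_0, f_y(x_0, y) is a polynomial in y; find its integer roots y ∈ {−4, ..., 4}, then test f_x and f at those candidates.
  x = -4: f_y(-4, y) = 2*y; vanishes at y ∈ {0}. (-4, 0): f_x = -54 ≠ 0.
  x = -3: f_y(-3, y) = 2*y; vanishes at y ∈ {0}. (-3, 0): f_x = -24 ≠ 0.
  x = -2: f_y(-2, y) = 2*y; vanishes at y ∈ {0}. (-2, 0): f_x = -6 ≠ 0.
  x = -1: f_y(-1, y) = 2*y; vanishes at y ∈ {0}. (-1, 0): f_x = 0, f = 0 — SINGULAR.
  x = 0: f_y(0, y) = 2*y; vanishes at y ∈ {0}. (0, 0): f_x = -6 ≠ 0.
  x = 1: f_y(1, y) = 2*y; vanishes at y ∈ {0}. (1, 0): f_x = -24 ≠ 0.
  x = 2: f_y(2, y) = 2*y; vanishes at y ∈ {0}. (2, 0): f_x = -54 ≠ 0.
  x = 3: f_y(3, y) = 2*y; vanishes at y ∈ {0}. (3, 0): f_x = -96 ≠ 0.
  x = 4: f_y(4, y) = 2*y; vanishes at y ∈ {0}. (4, 0): f_x = -150 ≠ 0.
Only singular point on the grid: (-1, 0).
Classify: substitute x = -1 + u, y = 0 + v and expand: f = -2*u**3 + v**2.
No constant or linear terms (consistent with a singular point). Quadratic part: v**2. Cubic part: -2*u**3.
The quadratic part v**2 is a perfect square, so there is a single (double) tangent line v = 0, i.e. y = 0. Restricting the cubic part to that line (v = 0) leaves -2*u**3 ≠ 0, so f is not divisible by v and the branch is v² ≈ 2*u**3 to lowest order — this is a cusp.
Classification: cusp.


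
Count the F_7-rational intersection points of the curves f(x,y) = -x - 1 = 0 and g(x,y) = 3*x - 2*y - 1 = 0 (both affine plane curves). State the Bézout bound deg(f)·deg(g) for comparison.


Common zeros: {(6, 5)}; count = 1; Bézout bound = 1.

deg(f) = 1, deg(g) = 1, so Bézout bound = 1.
Scan x ∈ F_7. For each x, list the y ∈ F_7 with f(x, y) ≡ 0 and those with g(x, y) ≡ 0 (mod 7); the common zeros in that column are the intersection.
  x = 0: f ≡ 0 at y ∈ ∅; g ≡ 0 at y ∈ {3}; common: ∅.
  x = 1: f ≡ 0 at y ∈ ∅; g ≡ 0 at y ∈ {1}; common: ∅.
  x = 2: f ≡ 0 at y ∈ ∅; g ≡ 0 at y ∈ {6}; common: ∅.
  x = 3: f ≡ 0 at y ∈ ∅; g ≡ 0 at y ∈ {4}; common: ∅.
  x = 4: f ≡ 0 at y ∈ ∅; g ≡ 0 at y ∈ {2}; common: ∅.
  x = 5: f ≡ 0 at y ∈ ∅; g ≡ 0 at y ∈ {0}; common: ∅.
  x = 6: f ≡ 0 at y ∈ {0, 1, 2, 3, 4, 5, 6}; g ≡ 0 at y ∈ {5}; common: {5}.
Collecting: common zeros = {(6, 5)}, so the count is 1.
Comparison with the Bézout bound: 1 ≤ 1 = deg(f)·deg(g), as expected for curves with no common component (the bound is attained).


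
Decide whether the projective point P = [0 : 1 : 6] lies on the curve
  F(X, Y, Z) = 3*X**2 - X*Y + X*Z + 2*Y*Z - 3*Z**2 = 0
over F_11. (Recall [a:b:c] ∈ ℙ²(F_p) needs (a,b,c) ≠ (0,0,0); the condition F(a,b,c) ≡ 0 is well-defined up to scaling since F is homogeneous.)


F(0,1,6) ≡ 3 (mod 11); P is NOT on the curve.

Evaluate F(0, 1, 6) term-by-term (mod 11).
  3*X**2 ↦ 3·0·1·1 = 0
  -X*Y ↦ -1·0·1·1 = 0
  X*Z ↦ 1·0·1·6 = 0
  2*Y*Z ↦ 2·1·1·6 = 12
  -3*Z**2 ↦ -3·1·1·36 = -108
Sum: F(0, 1, 6) = (0) + (0) + (0) + (12) + (-108) = -96.
Reducing mod 11: -96 ≡ 3 (mod 11).
Since F(a, b, c) ≡ 3 ≠ 0 (mod 11), P does NOT lie on the curve.


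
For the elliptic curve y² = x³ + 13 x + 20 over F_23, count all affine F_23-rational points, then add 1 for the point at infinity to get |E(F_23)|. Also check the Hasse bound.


Affine points = {(2, 10), (2, 13), (5, 7), (5, 16), (10, 0), (12, 8), (12, 15), (14, 5), (14, 18), (15, 5), (15, 18), (16, 0), (17, 5), (17, 18), (20, 0), (21, 3), (21, 20), (22, 11), (22, 12)}; affine count = 19; |E(F_23)| = 20.

Discriminant check: Δ ∝ 4a³ + 27b² = 4·13³ + 27·20² = 4·2197 + 27·400 ≡ 15 (mod 23). Nonzero ⇒ E is nonsingular.
For each x ∈ F_23, compute rhs = x³ + 13·x + 20 mod 23, then count y ∈ F_23 with y² ≡ rhs.
  x = 0: rhs = 20, matching y values: none (0 points).
  x = 1: rhs = 11, matching y values: none (0 points).
  x = 2: rhs = 8, matching y values: 10, 13 (2 points).
  x = 3: rhs = 17, matching y values: none (0 points).
  x = 4: rhs = 21, matching y values: none (0 points).
  x = 5: rhs = 3, matching y values: 7, 16 (2 points).
  x = 6: rhs = 15, matching y values: none (0 points).
  x = 7: rhs = 17, matching y values: none (0 points).
  x = 8: rhs = 15, matching y values: none (0 points).
  x = 9: rhs = 15, matching y values: none (0 points).
  x = 10: rhs = 0, matching y values: 0 (1 points).
  x = 11: rhs = 22, matching y values: none (0 points).
  x = 12: rhs = 18, matching y values: 8, 15 (2 points).
  x = 13: rhs = 17, matching y values: none (0 points).
  x = 14: rhs = 2, matching y values: 5, 18 (2 points).
  x = 15: rhs = 2, matching y values: 5, 18 (2 points).
  x = 16: rhs = 0, matching y values: 0 (1 points).
  x = 17: rhs = 2, matching y values: 5, 18 (2 points).
  x = 18: rhs = 14, matching y values: none (0 points).
  x = 19: rhs = 19, matching y values: none (0 points).
  x = 20: rhs = 0, matching y values: 0 (1 points).
  x = 21: rhs = 9, matching y values: 3, 20 (2 points).
  x = 22: rhs = 6, matching y values: 11, 12 (2 points).
Total affine count: 19.
Full point count |E(F_23)| = 19 + 1 = 20.
Hasse bound: |20 − (23+1)| = |-4| = 4 ≤ 2√23 ≈ 9.5917 ✓.


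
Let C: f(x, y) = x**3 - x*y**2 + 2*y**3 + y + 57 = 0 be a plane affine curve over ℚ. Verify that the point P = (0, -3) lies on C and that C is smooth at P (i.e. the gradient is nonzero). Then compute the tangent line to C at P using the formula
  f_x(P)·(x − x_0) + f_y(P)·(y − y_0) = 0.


Tangent line at P: -9*x + 55*y + 165 = 0.

Step 1: f(0, -3) = 0, so P lies on C.
Step 2: partial derivatives
  f_x(x, y) = 3*x**2 - y**2, f_y(x, y) = -2*x*y + 6*y**2 + 1.
  f_x(P) = -9, f_y(P) = 55 (gradient nonzero, so P is smooth).
Step 3: tangent line at P: -9·(x − 0) + 55·(y − -3) = 0.
Expanding: -9*x + 55*y + 165 = 0.


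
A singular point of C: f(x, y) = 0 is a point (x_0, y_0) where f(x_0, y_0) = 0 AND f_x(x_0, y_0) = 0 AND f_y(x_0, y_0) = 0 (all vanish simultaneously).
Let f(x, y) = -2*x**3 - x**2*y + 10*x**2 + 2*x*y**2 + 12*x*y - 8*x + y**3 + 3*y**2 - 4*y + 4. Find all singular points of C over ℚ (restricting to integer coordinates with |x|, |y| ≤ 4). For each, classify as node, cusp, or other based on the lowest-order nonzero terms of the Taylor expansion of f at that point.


Singular points: {(2, -2)}; classification: cusp.

Compute partial derivatives:
  f_x = -6*x**2 - 2*x*y + 20*x + 2*y**2 + 12*y - 8.
  f_y = -x**2 + 4*x*y + 12*x + 3*y**2 + 6*y - 4.
Scan x_0 ∈ {−4, ..., 4}. For each x_0, f_y(x_0, y) is a polynomial in y; find its integer roots y ∈ {−4, ..., 4}, then test f_x and f at those candidates.
  x = -4: f_y(-4, y) = 3*y**2 - 10*y - 68; no integer root y with |y| ≤ 4.
  x = -3: f_y(-3, y) = 3*y**2 - 6*y - 49; no integer root y with |y| ≤ 4.
  x = -2: f_y(-2, y) = 3*y**2 - 2*y - 32; no integer root y with |y| ≤ 4.
  x = -1: f_y(-1, y) = 3*y**2 + 2*y - 17; no integer root y with |y| ≤ 4.
  x = 0: f_y(0, y) = 3*y**2 + 6*y - 4; no integer root y with |y| ≤ 4.
  x = 1: f_y(1, y) = 3*y**2 + 10*y + 7; vanishes at y ∈ {-1}. (1, -1): f_x = -2 ≠ 0.
  x = 2: f_y(2, y) = 3*y**2 + 14*y + 16; vanishes at y ∈ {-2}. (2, -2): f_x = 0, f = 0 — SINGULAR.
  x = 3: f_y(3, y) = 3*y**2 + 18*y + 23; no integer root y with |y| ≤ 4.
  x = 4: f_y(4, y) = 3*y**2 + 22*y + 28; no integer root y with |y| ≤ 4.
Only singular point on the grid: (2, -2).
Classify: substitute x = 2 + u, y = -2 + v and expand: f = -2*u**3 - u**2*v + 2*u*v**2 + v**3 + v**2.
No constant or linear terms (consistent with a singular point). Quadratic part: v**2. Cubic part: -2*u**3 - u**2*v + 2*u*v**2 + v**3.
The quadratic part v**2 is a perfect square, so there is a single (double) tangent line v = 0, i.e. y = -2. Restricting the cubic part to that line (v = 0) leaves -2*u**3 ≠ 0, so f is not divisible by v and the branch is v² ≈ 2*u**3 to lowest order — this is a cusp.
Classification: cusp.


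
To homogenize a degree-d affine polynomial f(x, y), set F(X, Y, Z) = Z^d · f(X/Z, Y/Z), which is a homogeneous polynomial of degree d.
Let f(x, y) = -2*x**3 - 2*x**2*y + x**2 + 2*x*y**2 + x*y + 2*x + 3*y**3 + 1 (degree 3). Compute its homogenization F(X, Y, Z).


F(X, Y, Z) = -2*X**3 - 2*X**2*Y + X**2*Z + 2*X*Y**2 + X*Y*Z + 2*X*Z**2 + 3*Y**3 + Z**3

deg(f) = 3.
Substitute x = X/Z, y = Y/Z into f, then multiply by Z^3.
  monomial -2·x^3·y^0 ↦ -2·X^3·Y^0·Z^0.
  monomial -2·x^2·y^1 ↦ -2·X^2·Y^1·Z^0.
  monomial 1·x^2·y^0 ↦ 1·X^2·Y^0·Z^1.
  monomial 2·x^1·y^2 ↦ 2·X^1·Y^2·Z^0.
  monomial 1·x^1·y^1 ↦ 1·X^1·Y^1·Z^1.
  monomial 2·x^1·y^0 ↦ 2·X^1·Y^0·Z^2.
  monomial 3·x^0·y^3 ↦ 3·X^0·Y^3·Z^0.
  monomial 1·x^0·y^0 ↦ 1·X^0·Y^0·Z^3.
Collecting: F(X, Y, Z) = -2*X**3 - 2*X**2*Y + X**2*Z + 2*X*Y**2 + X*Y*Z + 2*X*Z**2 + 3*Y**3 + Z**3.


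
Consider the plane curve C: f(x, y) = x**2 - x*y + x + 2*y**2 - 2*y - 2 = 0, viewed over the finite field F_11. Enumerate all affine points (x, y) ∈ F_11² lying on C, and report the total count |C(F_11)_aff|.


Affine F_11-points: {(0, 4), (0, 8), (1, 0), (1, 7), (3, 4), (5, 2), (5, 7), (7, 2), (7, 8), (9, 0)}; count = 10.

For each of the 121 pairs (x, y) ∈ F_11², evaluate f(x, y) mod 11. Record the zeros.
  x = 0: [0↦9, 1↦9, 2↦2, 3↦10, 4↦0, 5↦5, 6↦3, 7↦5, 8↦0, 9↦10, 10↦2]  zeros at y ∈ {4, 8}
  x = 1: [0↦0, 1↦10, 2↦2, 3↦9, 4↦9, 5↦2, 6↦10, 7↦0, 8↦5, 9↦3, 10↦5]  zeros at y ∈ {0, 7}
  x = 2: [0↦4, 1↦2, 2↦4, 3↦10, 4↦9, 5↦1, 6↦8, 7↦8, 8↦1, 9↦9, 10↦10]  zeros at y ∈ ∅
  x = 3: [0↦10, 1↦7, 2↦8, 3↦2, 4↦0, 5↦2, 6↦8, 7↦7, 8↦10, 9↦6, 10↦6]  zeros at y ∈ {4}
  x = 4: [0↦7, 1↦3, 2↦3, 3↦7, 4↦4, 5↦5, 6↦10, 7↦8, 8↦10, 9↦5, 10↦4]  zeros at y ∈ ∅
  x = 5: [0↦6, 1↦1, 2↦0, 3↦3, 4↦10, 5↦10, 6↦3, 7↦0, 8↦1, 9↦6, 10↦4]  zeros at y ∈ {2, 7}
  x = 6: [0↦7, 1↦1, 2↦10, 3↦1, 4↦7, 5↦6, 6↦9, 7↦5, 8↦5, 9↦9, 10↦6]  zeros at y ∈ ∅
  x = 7: [0↦10, 1↦3, 2↦0, 3↦1, 4↦6, 5↦4, 6↦6, 7↦1, 8↦0, 9↦3, 10↦10]  zeros at y ∈ {2, 8}
  x = 8: [0↦4, 1↦7, 2↦3, 3↦3, 4↦7, 5↦4, 6↦5, 7↦10, 8↦8, 9↦10, 10↦5]  zeros at y ∈ ∅
  x = 9: [0↦0, 1↦2, 2↦8, 3↦7, 4↦10, 5↦6, 6↦6, 7↦10, 8↦7, 9↦8, 10↦2]  zeros at y ∈ {0}
  x = 10: [0↦9, 1↦10, 2↦4, 3↦2, 4↦4, 5↦10, 6↦9, 7↦1, 8↦8, 9↦8, 10↦1]  zeros at y ∈ ∅
Collecting zeros: affine points = {(0, 4), (0, 8), (1, 0), (1, 7), (3, 4), (5, 2), (5, 7), (7, 2), (7, 8), (9, 0)}.
Total count |C(F_11)_aff| = 10.


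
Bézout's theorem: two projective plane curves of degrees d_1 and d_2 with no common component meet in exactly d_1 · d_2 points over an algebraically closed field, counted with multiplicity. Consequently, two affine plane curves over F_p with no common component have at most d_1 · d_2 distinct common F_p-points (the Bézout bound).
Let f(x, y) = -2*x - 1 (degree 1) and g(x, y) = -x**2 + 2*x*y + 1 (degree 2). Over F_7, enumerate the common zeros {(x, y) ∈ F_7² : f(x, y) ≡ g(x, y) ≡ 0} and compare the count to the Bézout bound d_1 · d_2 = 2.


Common zeros: {(3, 6)}; count = 1; Bézout bound = 2.

deg(f) = 1, deg(g) = 2, so Bézout bound = 2.
Scan x ∈ F_7. For each x, list the y ∈ F_7 with f(x, y) ≡ 0 and those with g(x, y) ≡ 0 (mod 7); the common zeros in that column are the intersection.
  x = 0: f ≡ 0 at y ∈ ∅; g ≡ 0 at y ∈ ∅; common: ∅.
  x = 1: f ≡ 0 at y ∈ ∅; g ≡ 0 at y ∈ {0}; common: ∅.
  x = 2: f ≡ 0 at y ∈ ∅; g ≡ 0 at y ∈ {6}; common: ∅.
  x = 3: f ≡ 0 at y ∈ {0, 1, 2, 3, 4, 5, 6}; g ≡ 0 at y ∈ {6}; common: {6}.
  x = 4: f ≡ 0 at y ∈ ∅; g ≡ 0 at y ∈ {1}; common: ∅.
  x = 5: f ≡ 0 at y ∈ ∅; g ≡ 0 at y ∈ {1}; common: ∅.
  x = 6: f ≡ 0 at y ∈ ∅; g ≡ 0 at y ∈ {0}; common: ∅.
Collecting: common zeros = {(3, 6)}, so the count is 1.
Comparison with the Bézout bound: 1 ≤ 2 = deg(f)·deg(g), as expected for curves with no common component (the affine F_7-count falls short of the bound because intersections may lie at infinity, over extension fields, or carry multiplicity).


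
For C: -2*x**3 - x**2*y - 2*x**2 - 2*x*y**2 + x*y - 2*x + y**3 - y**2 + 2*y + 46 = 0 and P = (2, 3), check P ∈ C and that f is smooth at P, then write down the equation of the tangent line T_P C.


Tangent line at P: -61*x - 3*y + 131 = 0.

Step 1: f(2, 3) = 0, so P lies on C.
Step 2: partial derivatives
  f_x(x, y) = -6*x**2 - 2*x*y - 4*x - 2*y**2 + y - 2, f_y(x, y) = -x**2 - 4*x*y + x + 3*y**2 - 2*y + 2.
  f_x(P) = -61, f_y(P) = -3 (gradient nonzero, so P is smooth).
Step 3: tangent line at P: -61·(x − 2) + -3·(y − 3) = 0.
Expanding: -61*x - 3*y + 131 = 0.


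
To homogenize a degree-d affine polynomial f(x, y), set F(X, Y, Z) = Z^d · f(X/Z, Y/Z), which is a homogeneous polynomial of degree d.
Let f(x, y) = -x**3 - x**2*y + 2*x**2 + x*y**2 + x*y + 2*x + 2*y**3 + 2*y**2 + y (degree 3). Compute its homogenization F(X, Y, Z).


F(X, Y, Z) = -X**3 - X**2*Y + 2*X**2*Z + X*Y**2 + X*Y*Z + 2*X*Z**2 + 2*Y**3 + 2*Y**2*Z + Y*Z**2

deg(f) = 3.
Substitute x = X/Z, y = Y/Z into f, then multiply by Z^3.
  monomial -1·x^3·y^0 ↦ -1·X^3·Y^0·Z^0.
  monomial -1·x^2·y^1 ↦ -1·X^2·Y^1·Z^0.
  monomial 2·x^2·y^0 ↦ 2·X^2·Y^0·Z^1.
  monomial 1·x^1·y^2 ↦ 1·X^1·Y^2·Z^0.
  monomial 1·x^1·y^1 ↦ 1·X^1·Y^1·Z^1.
  monomial 2·x^1·y^0 ↦ 2·X^1·Y^0·Z^2.
  monomial 2·x^0·y^3 ↦ 2·X^0·Y^3·Z^0.
  monomial 2·x^0·y^2 ↦ 2·X^0·Y^2·Z^1.
  monomial 1·x^0·y^1 ↦ 1·X^0·Y^1·Z^2.
Collecting: F(X, Y, Z) = -X**3 - X**2*Y + 2*X**2*Z + X*Y**2 + X*Y*Z + 2*X*Z**2 + 2*Y**3 + 2*Y**2*Z + Y*Z**2.


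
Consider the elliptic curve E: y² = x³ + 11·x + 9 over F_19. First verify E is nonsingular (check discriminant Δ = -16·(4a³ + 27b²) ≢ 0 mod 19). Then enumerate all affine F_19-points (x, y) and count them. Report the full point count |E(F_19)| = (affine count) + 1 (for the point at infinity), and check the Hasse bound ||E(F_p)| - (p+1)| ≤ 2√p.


Affine points = {(0, 3), (0, 16), (2, 1), (2, 18), (6, 5), (6, 14), (7, 7), (7, 12), (8, 1), (8, 18), (9, 1), (9, 18), (10, 6), (10, 13), (11, 6), (11, 13), (12, 8), (12, 11), (14, 0), (16, 5), (16, 14), (17, 6), (17, 13), (18, 4), (18, 15)}; affine count = 25; |E(F_19)| = 26.

Discriminant check: Δ ∝ 4a³ + 27b² = 4·11³ + 27·9² = 4·1331 + 27·81 ≡ 6 (mod 19). Nonzero ⇒ E is nonsingular.
For each x ∈ F_19, compute rhs = x³ + 11·x + 9 mod 19, then count y ∈ F_19 with y² ≡ rhs.
  x = 0: rhs = 9, matching y values: 3, 16 (2 points).
  x = 1: rhs = 2, matching y values: none (0 points).
  x = 2: rhs = 1, matching y values: 1, 18 (2 points).
  x = 3: rhs = 12, matching y values: none (0 points).
  x = 4: rhs = 3, matching y values: none (0 points).
  x = 5: rhs = 18, matching y values: none (0 points).
  x = 6: rhs = 6, matching y values: 5, 14 (2 points).
  x = 7: rhs = 11, matching y values: 7, 12 (2 points).
  x = 8: rhs = 1, matching y values: 1, 18 (2 points).
  x = 9: rhs = 1, matching y values: 1, 18 (2 points).
  x = 10: rhs = 17, matching y values: 6, 13 (2 points).
  x = 11: rhs = 17, matching y values: 6, 13 (2 points).
  x = 12: rhs = 7, matching y values: 8, 11 (2 points).
  x = 13: rhs = 12, matching y values: none (0 points).
  x = 14: rhs = 0, matching y values: 0 (1 points).
  x = 15: rhs = 15, matching y values: none (0 points).
  x = 16: rhs = 6, matching y values: 5, 14 (2 points).
  x = 17: rhs = 17, matching y values: 6, 13 (2 points).
  x = 18: rhs = 16, matching y values: 4, 15 (2 points).
Total affine count: 25.
Full point count |E(F_19)| = 25 + 1 = 26.
Hasse bound: |26 − (19+1)| = |6| = 6 ≤ 2√19 ≈ 8.7178 ✓.


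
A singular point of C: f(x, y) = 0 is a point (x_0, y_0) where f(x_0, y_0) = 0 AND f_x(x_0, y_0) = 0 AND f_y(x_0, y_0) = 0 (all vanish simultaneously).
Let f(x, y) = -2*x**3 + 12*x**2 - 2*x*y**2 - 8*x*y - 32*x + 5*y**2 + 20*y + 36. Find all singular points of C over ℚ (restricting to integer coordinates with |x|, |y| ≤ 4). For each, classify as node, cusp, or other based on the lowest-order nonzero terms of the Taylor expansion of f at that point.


Singular points: {(2, -2)}; classification: cusp.

Compute partial derivatives:
  f_x = -6*x**2 + 24*x - 2*y**2 - 8*y - 32.
  f_y = -4*x*y - 8*x + 10*y + 20.
Scan x_0 ∈ {−4, ..., 4}. For each x_0, f_y(x_0, y) is a polynomial in y; find its integer roots y ∈ {−4, ..., 4}, then test f_x and f at those candidates.
  x = -4: f_y(-4, y) = 26*y + 52; vanishes at y ∈ {-2}. (-4, -2): f_x = -216 ≠ 0.
  x = -3: f_y(-3, y) = 22*y + 44; vanishes at y ∈ {-2}. (-3, -2): f_x = -150 ≠ 0.
  x = -2: f_y(-2, y) = 18*y + 36; vanishes at y ∈ {-2}. (-2, -2): f_x = -96 ≠ 0.
  x = -1: f_y(-1, y) = 14*y + 28; vanishes at y ∈ {-2}. (-1, -2): f_x = -54 ≠ 0.
  x = 0: f_y(0, y) = 10*y + 20; vanishes at y ∈ {-2}. (0, -2): f_x = -24 ≠ 0.
  x = 1: f_y(1, y) = 6*y + 12; vanishes at y ∈ {-2}. (1, -2): f_x = -6 ≠ 0.
  x = 2: f_y(2, y) = 2*y + 4; vanishes at y ∈ {-2}. (2, -2): f_x = 0, f = 0 — SINGULAR.
  x = 3: f_y(3, y) = -2*y - 4; vanishes at y ∈ {-2}. (3, -2): f_x = -6 ≠ 0.
  x = 4: f_y(4, y) = -6*y - 12; vanishes at y ∈ {-2}. (4, -2): f_x = -24 ≠ 0.
Only singular point on the grid: (2, -2).
Classify: substitute x = 2 + u, y = -2 + v and expand: f = -2*u**3 - 2*u*v**2 + v**2.
No constant or linear terms (consistent with a singular point). Quadratic part: v**2. Cubic part: -2*u**3 - 2*u*v**2.
The quadratic part v**2 is a perfect square, so there is a single (double) tangent line v = 0, i.e. y = -2. Restricting the cubic part to that line (v = 0) leaves -2*u**3 ≠ 0, so f is not divisible by v and the branch is v² ≈ 2*u**3 to lowest order — this is a cusp.
Classification: cusp.


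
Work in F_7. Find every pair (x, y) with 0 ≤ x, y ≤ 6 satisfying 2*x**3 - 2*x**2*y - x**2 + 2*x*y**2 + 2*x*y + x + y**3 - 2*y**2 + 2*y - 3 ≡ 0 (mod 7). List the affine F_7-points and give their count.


Affine F_7-points: {(2, 6), (3, 2), (3, 4), (4, 1), (4, 6), (6, 0)}; count = 6.

For each of the 49 pairs (x, y) ∈ F_7², evaluate f(x, y) mod 7. Record the zeros.
  x = 0: [0↦4, 1↦5, 2↦1, 3↦5, 4↦2, 5↦5, 6↦6]  zeros at y ∈ ∅
  x = 1: [0↦6, 1↦2, 2↦4, 3↦4, 4↦1, 5↦1, 6↦3]  zeros at y ∈ ∅
  x = 2: [0↦4, 1↦5, 2↦2, 3↦1, 4↦1, 5↦1, 6↦0]  zeros at y ∈ {6}
  x = 3: [0↦3, 1↦5, 2↦0, 3↦1, 4↦0, 5↦3, 6↦2]  zeros at y ∈ {2, 4}
  x = 4: [0↦1, 1↦0, 2↦3, 3↦2, 4↦3, 5↦5, 6↦0]  zeros at y ∈ {1, 6}
  x = 5: [0↦3, 1↦2, 2↦2, 3↦2, 4↦1, 5↦5, 6↦6]  zeros at y ∈ ∅
  x = 6: [0↦0, 1↦2, 2↦2, 3↦6, 4↦6, 5↦1, 6↦4]  zeros at y ∈ {0}
Collecting zeros: affine points = {(2, 6), (3, 2), (3, 4), (4, 1), (4, 6), (6, 0)}.
Total count |C(F_7)_aff| = 6.


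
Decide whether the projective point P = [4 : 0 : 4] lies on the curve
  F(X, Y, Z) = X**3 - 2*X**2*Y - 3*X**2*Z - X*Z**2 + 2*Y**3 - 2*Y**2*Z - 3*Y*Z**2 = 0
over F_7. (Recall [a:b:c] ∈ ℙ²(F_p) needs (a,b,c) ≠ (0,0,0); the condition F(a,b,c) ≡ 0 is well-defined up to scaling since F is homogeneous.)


F(4,0,4) ≡ 4 (mod 7); P is NOT on the curve.

Evaluate F(4, 0, 4) term-by-term (mod 7).
  X**3 ↦ 1·64·1·1 = 64
  -2*X**2*Y ↦ -2·16·0·1 = 0
  -3*X**2*Z ↦ -3·16·1·4 = -192
  -X*Z**2 ↦ -1·4·1·16 = -64
  2*Y**3 ↦ 2·1·0·1 = 0
  -2*Y**2*Z ↦ -2·1·0·4 = 0
  -3*Y*Z**2 ↦ -3·1·0·16 = 0
Sum: F(4, 0, 4) = (64) + (0) + (-192) + (-64) + (0) + (0) + (0) = -192.
Reducing mod 7: -192 ≡ 4 (mod 7).
Since F(a, b, c) ≡ 4 ≠ 0 (mod 7), P does NOT lie on the curve.


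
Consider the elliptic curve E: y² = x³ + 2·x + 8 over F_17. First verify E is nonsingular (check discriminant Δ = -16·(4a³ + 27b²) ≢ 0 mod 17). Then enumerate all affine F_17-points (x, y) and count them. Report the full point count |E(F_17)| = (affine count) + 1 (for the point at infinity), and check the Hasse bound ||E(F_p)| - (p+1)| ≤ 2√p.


Affine points = {(0, 5), (0, 12), (6, 7), (6, 10), (7, 5), (7, 12), (8, 3), (8, 14), (10, 5), (10, 12), (11, 1), (11, 16), (12, 3), (12, 14), (13, 2), (13, 15), (14, 3), (14, 14), (15, 8), (15, 9)}; affine count = 20; |E(F_17)| = 21.

Discriminant check: Δ ∝ 4a³ + 27b² = 4·2³ + 27·8² = 4·8 + 27·64 ≡ 9 (mod 17). Nonzero ⇒ E is nonsingular.
For each x ∈ F_17, compute rhs = x³ + 2·x + 8 mod 17, then count y ∈ F_17 with y² ≡ rhs.
  x = 0: rhs = 8, matching y values: 5, 12 (2 points).
  x = 1: rhs = 11, matching y values: none (0 points).
  x = 2: rhs = 3, matching y values: none (0 points).
  x = 3: rhs = 7, matching y values: none (0 points).
  x = 4: rhs = 12, matching y values: none (0 points).
  x = 5: rhs = 7, matching y values: none (0 points).
  x = 6: rhs = 15, matching y values: 7, 10 (2 points).
  x = 7: rhs = 8, matching y values: 5, 12 (2 points).
  x = 8: rhs = 9, matching y values: 3, 14 (2 points).
  x = 9: rhs = 7, matching y values: none (0 points).
  x = 10: rhs = 8, matching y values: 5, 12 (2 points).
  x = 11: rhs = 1, matching y values: 1, 16 (2 points).
  x = 12: rhs = 9, matching y values: 3, 14 (2 points).
  x = 13: rhs = 4, matching y values: 2, 15 (2 points).
  x = 14: rhs = 9, matching y values: 3, 14 (2 points).
  x = 15: rhs = 13, matching y values: 8, 9 (2 points).
  x = 16: rhs = 5, matching y values: none (0 points).
Total affine count: 20.
Full point count |E(F_17)| = 20 + 1 = 21.
Hasse bound: |21 − (17+1)| = |3| = 3 ≤ 2√17 ≈ 8.2462 ✓.


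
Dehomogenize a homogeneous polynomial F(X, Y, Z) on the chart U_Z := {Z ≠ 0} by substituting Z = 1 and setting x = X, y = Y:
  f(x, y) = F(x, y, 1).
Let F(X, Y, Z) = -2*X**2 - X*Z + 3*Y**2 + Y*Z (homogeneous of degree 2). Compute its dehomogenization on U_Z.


f(x, y) = -2*x**2 - x + 3*y**2 + y

On U_Z we set Z = 1. Each monomial c·X^i·Y^j·Z^k in F becomes c·x^i·y^j·1^k = c·x^i·y^j.
Substituting Z = 1: F(X, Y, 1) = -2*x**2 - x + 3*y**2 + y.
Note: deg(f) ≤ deg(F) = 2; strict inequality happens when F is divisible by Z (lost terms).


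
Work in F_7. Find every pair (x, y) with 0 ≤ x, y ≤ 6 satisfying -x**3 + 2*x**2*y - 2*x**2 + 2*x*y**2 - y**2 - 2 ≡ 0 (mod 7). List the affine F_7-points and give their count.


Affine F_7-points: {(2, 1), (3, 4), (3, 5), (4, 0)}; count = 4.

For each of the 49 pairs (x, y) ∈ F_7², evaluate f(x, y) mod 7. Record the zeros.
  x = 0: [0↦5, 1↦4, 2↦1, 3↦3, 4↦3, 5↦1, 6↦4]  zeros at y ∈ ∅
  x = 1: [0↦2, 1↦5, 2↦3, 3↦3, 4↦5, 5↦2, 6↦1]  zeros at y ∈ ∅
  x = 2: [0↦3, 1↦0, 2↦3, 3↦5, 4↦6, 5↦6, 6↦5]  zeros at y ∈ {1}
  x = 3: [0↦2, 1↦4, 2↦2, 3↦3, 4↦0, 5↦0, 6↦3]  zeros at y ∈ {4, 5}
  x = 4: [0↦0, 1↦4, 2↦1, 3↦5, 4↦2, 5↦6, 6↦3]  zeros at y ∈ {0}
  x = 5: [0↦5, 1↦1, 2↦1, 3↦5, 4↦6, 5↦4, 6↦6]  zeros at y ∈ ∅
  x = 6: [0↦4, 1↦3, 2↦3, 3↦4, 4↦6, 5↦2, 6↦6]  zeros at y ∈ ∅
Collecting zeros: affine points = {(2, 1), (3, 4), (3, 5), (4, 0)}.
Total count |C(F_7)_aff| = 4.


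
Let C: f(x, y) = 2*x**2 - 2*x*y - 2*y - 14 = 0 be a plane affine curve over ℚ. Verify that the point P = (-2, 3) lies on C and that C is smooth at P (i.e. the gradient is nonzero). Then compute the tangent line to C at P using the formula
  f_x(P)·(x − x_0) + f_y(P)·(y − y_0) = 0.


Tangent line at P: -14*x + 2*y - 34 = 0.

Step 1: f(-2, 3) = 0, so P lies on C.
Step 2: partial derivatives
  f_x(x, y) = 4*x - 2*y, f_y(x, y) = -2*x - 2.
  f_x(P) = -14, f_y(P) = 2 (gradient nonzero, so P is smooth).
Step 3: tangent line at P: -14·(x − -2) + 2·(y − 3) = 0.
Expanding: -14*x + 2*y - 34 = 0.


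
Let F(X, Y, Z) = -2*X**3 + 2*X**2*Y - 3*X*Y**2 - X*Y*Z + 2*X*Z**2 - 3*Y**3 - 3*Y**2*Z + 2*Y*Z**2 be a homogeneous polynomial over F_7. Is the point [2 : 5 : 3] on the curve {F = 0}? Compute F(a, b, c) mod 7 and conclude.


F(2,5,3) ≡ 0 (mod 7); P is on the curve.

Evaluate F(2, 5, 3) term-by-term (mod 7).
  -2*X**3 ↦ -2·8·1·1 = -16
  2*X**2*Y ↦ 2·4·5·1 = 40
  -3*X*Y**2 ↦ -3·2·25·1 = -150
  -X*Y*Z ↦ -1·2·5·3 = -30
  2*X*Z**2 ↦ 2·2·1·9 = 36
  -3*Y**3 ↦ -3·1·125·1 = -375
  -3*Y**2*Z ↦ -3·1·25·3 = -225
  2*Y*Z**2 ↦ 2·1·5·9 = 90
Sum: F(2, 5, 3) = (-16) + (40) + (-150) + (-30) + (36) + (-375) + (-225) + (90) = -630.
Reducing mod 7: -630 ≡ 0 (mod 7).
Since F(a, b, c) ≡ 0 (mod 7), P lies on the curve.


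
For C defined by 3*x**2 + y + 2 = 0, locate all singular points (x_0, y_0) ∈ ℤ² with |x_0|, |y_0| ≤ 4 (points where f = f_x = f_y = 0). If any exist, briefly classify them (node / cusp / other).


No singular points in the scanned grid; C is smooth there.

Compute partial derivatives:
  f_x = 6*x.
  f_y = 1.
f_y = 1 is a nonzero constant, so f_y never vanishes: no point (x, y) can satisfy f = f_x = f_y = 0. In particular no (x, y) ∈ {−4, ..., 4}² is singular; the curve is smooth.


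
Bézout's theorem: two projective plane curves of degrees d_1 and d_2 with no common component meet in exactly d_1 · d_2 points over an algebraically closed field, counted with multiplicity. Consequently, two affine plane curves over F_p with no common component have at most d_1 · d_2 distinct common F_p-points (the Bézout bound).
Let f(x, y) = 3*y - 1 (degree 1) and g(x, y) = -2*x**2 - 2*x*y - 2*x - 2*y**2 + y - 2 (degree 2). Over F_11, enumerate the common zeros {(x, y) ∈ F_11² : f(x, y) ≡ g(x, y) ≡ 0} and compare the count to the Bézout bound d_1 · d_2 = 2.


Common zeros: {(7, 4), (10, 4)}; count = 2; Bézout bound = 2.

deg(f) = 1, deg(g) = 2, so Bézout bound = 2.
Scan x ∈ F_11. For each x, list the y ∈ F_11 with f(x, y) ≡ 0 and those with g(x, y) ≡ 0 (mod 11); the common zeros in that column are the intersection.
  x = 0: f ≡ 0 at y ∈ {4}; g ≡ 0 at y ∈ ∅; common: ∅.
  x = 1: f ≡ 0 at y ∈ {4}; g ≡ 0 at y ∈ ∅; common: ∅.
  x = 2: f ≡ 0 at y ∈ {4}; g ≡ 0 at y ∈ ∅; common: ∅.
  x = 3: f ≡ 0 at y ∈ {4}; g ≡ 0 at y ∈ {1, 2}; common: ∅.
  x = 4: f ≡ 0 at y ∈ {4}; g ≡ 0 at y ∈ ∅; common: ∅.
  x = 5: f ≡ 0 at y ∈ {4}; g ≡ 0 at y ∈ {2, 10}; common: ∅.
  x = 6: f ≡ 0 at y ∈ {4}; g ≡ 0 at y ∈ {1, 10}; common: ∅.
  x = 7: f ≡ 0 at y ∈ {4}; g ≡ 0 at y ∈ {4, 6}; common: {4}.
  x = 8: f ≡ 0 at y ∈ {4}; g ≡ 0 at y ∈ {3, 6}; common: ∅.
  x = 9: f ≡ 0 at y ∈ {4}; g ≡ 0 at y ∈ ∅; common: ∅.
  x = 10: f ≡ 0 at y ∈ {4}; g ≡ 0 at y ∈ {3, 4}; common: {4}.
Collecting: common zeros = {(7, 4), (10, 4)}, so the count is 2.
Comparison with the Bézout bound: 2 ≤ 2 = deg(f)·deg(g), as expected for curves with no common component (the bound is attained).


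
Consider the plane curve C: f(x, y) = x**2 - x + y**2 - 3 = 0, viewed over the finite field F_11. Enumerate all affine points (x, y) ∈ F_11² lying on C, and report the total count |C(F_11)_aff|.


Affine F_11-points: {(0, 5), (0, 6), (1, 5), (1, 6), (2, 1), (2, 10), (5, 4), (5, 7), (7, 4), (7, 7), (10, 1), (10, 10)}; count = 12.

For each of the 121 pairs (x, y) ∈ F_11², evaluate f(x, y) mod 11. Record the zeros.
  x = 0: [0↦8, 1↦9, 2↦1, 3↦6, 4↦2, 5↦0, 6↦0, 7↦2, 8↦6, 9↦1, 10↦9]  zeros at y ∈ {5, 6}
  x = 1: [0↦8, 1↦9, 2↦1, 3↦6, 4↦2, 5↦0, 6↦0, 7↦2, 8↦6, 9↦1, 10↦9]  zeros at y ∈ {5, 6}
  x = 2: [0↦10, 1↦0, 2↦3, 3↦8, 4↦4, 5↦2, 6↦2, 7↦4, 8↦8, 9↦3, 10↦0]  zeros at y ∈ {1, 10}
  x = 3: [0↦3, 1↦4, 2↦7, 3↦1, 4↦8, 5↦6, 6↦6, 7↦8, 8↦1, 9↦7, 10↦4]  zeros at y ∈ ∅
  x = 4: [0↦9, 1↦10, 2↦2, 3↦7, 4↦3, 5↦1, 6↦1, 7↦3, 8↦7, 9↦2, 10↦10]  zeros at y ∈ ∅
  x = 5: [0↦6, 1↦7, 2↦10, 3↦4, 4↦0, 5↦9, 6↦9, 7↦0, 8↦4, 9↦10, 10↦7]  zeros at y ∈ {4, 7}
  x = 6: [0↦5, 1↦6, 2↦9, 3↦3, 4↦10, 5↦8, 6↦8, 7↦10, 8↦3, 9↦9, 10↦6]  zeros at y ∈ ∅
  x = 7: [0↦6, 1↦7, 2↦10, 3↦4, 4↦0, 5↦9, 6↦9, 7↦0, 8↦4, 9↦10, 10↦7]  zeros at y ∈ {4, 7}
  x = 8: [0↦9, 1↦10, 2↦2, 3↦7, 4↦3, 5↦1, 6↦1, 7↦3, 8↦7, 9↦2, 10↦10]  zeros at y ∈ ∅
  x = 9: [0↦3, 1↦4, 2↦7, 3↦1, 4↦8, 5↦6, 6↦6, 7↦8, 8↦1, 9↦7, 10↦4]  zeros at y ∈ ∅
  x = 10: [0↦10, 1↦0, 2↦3, 3↦8, 4↦4, 5↦2, 6↦2, 7↦4, 8↦8, 9↦3, 10↦0]  zeros at y ∈ {1, 10}
Collecting zeros: affine points = {(0, 5), (0, 6), (1, 5), (1, 6), (2, 1), (2, 10), (5, 4), (5, 7), (7, 4), (7, 7), (10, 1), (10, 10)}.
Total count |C(F_11)_aff| = 12.


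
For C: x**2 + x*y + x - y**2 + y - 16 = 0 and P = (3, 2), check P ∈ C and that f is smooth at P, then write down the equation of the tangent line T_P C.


Tangent line at P: 9*x - 27 = 0.

Step 1: f(3, 2) = 0, so P lies on C.
Step 2: partial derivatives
  f_x(x, y) = 2*x + y + 1, f_y(x, y) = x - 2*y + 1.
  f_x(P) = 9, f_y(P) = 0 (gradient nonzero, so P is smooth).
Step 3: tangent line at P: 9·(x − 3) + 0·(y − 2) = 0.
Expanding: 9*x - 27 = 0.


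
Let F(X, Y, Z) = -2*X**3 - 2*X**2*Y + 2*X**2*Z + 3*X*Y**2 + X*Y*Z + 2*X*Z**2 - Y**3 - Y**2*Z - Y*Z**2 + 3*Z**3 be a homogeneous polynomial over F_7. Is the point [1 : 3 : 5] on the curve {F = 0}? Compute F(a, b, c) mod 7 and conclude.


F(1,3,5) ≡ 0 (mod 7); P is on the curve.

Evaluate F(1, 3, 5) term-by-term (mod 7).
  -2*X**3 ↦ -2·1·1·1 = -2
  -2*X**2*Y ↦ -2·1·3·1 = -6
  2*X**2*Z ↦ 2·1·1·5 = 10
  3*X*Y**2 ↦ 3·1·9·1 = 27
  X*Y*Z ↦ 1·1·3·5 = 15
  2*X*Z**2 ↦ 2·1·1·25 = 50
  -Y**3 ↦ -1·1·27·1 = -27
  -Y**2*Z ↦ -1·1·9·5 = -45
  -Y*Z**2 ↦ -1·1·3·25 = -75
  3*Z**3 ↦ 3·1·1·125 = 375
Sum: F(1, 3, 5) = (-2) + (-6) + (10) + (27) + (15) + (50) + (-27) + (-45) + (-75) + (375) = 322.
Reducing mod 7: 322 ≡ 0 (mod 7).
Since F(a, b, c) ≡ 0 (mod 7), P lies on the curve.


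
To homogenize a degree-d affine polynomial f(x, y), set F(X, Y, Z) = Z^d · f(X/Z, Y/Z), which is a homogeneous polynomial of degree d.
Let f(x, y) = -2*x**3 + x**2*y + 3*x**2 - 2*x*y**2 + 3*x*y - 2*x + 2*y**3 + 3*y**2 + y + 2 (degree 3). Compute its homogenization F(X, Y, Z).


F(X, Y, Z) = -2*X**3 + X**2*Y + 3*X**2*Z - 2*X*Y**2 + 3*X*Y*Z - 2*X*Z**2 + 2*Y**3 + 3*Y**2*Z + Y*Z**2 + 2*Z**3

deg(f) = 3.
Substitute x = X/Z, y = Y/Z into f, then multiply by Z^3.
  monomial -2·x^3·y^0 ↦ -2·X^3·Y^0·Z^0.
  monomial 1·x^2·y^1 ↦ 1·X^2·Y^1·Z^0.
  monomial 3·x^2·y^0 ↦ 3·X^2·Y^0·Z^1.
  monomial -2·x^1·y^2 ↦ -2·X^1·Y^2·Z^0.
  monomial 3·x^1·y^1 ↦ 3·X^1·Y^1·Z^1.
  monomial -2·x^1·y^0 ↦ -2·X^1·Y^0·Z^2.
  monomial 2·x^0·y^3 ↦ 2·X^0·Y^3·Z^0.
  monomial 3·x^0·y^2 ↦ 3·X^0·Y^2·Z^1.
  monomial 1·x^0·y^1 ↦ 1·X^0·Y^1·Z^2.
  monomial 2·x^0·y^0 ↦ 2·X^0·Y^0·Z^3.
Collecting: F(X, Y, Z) = -2*X**3 + X**2*Y + 3*X**2*Z - 2*X*Y**2 + 3*X*Y*Z - 2*X*Z**2 + 2*Y**3 + 3*Y**2*Z + Y*Z**2 + 2*Z**3.


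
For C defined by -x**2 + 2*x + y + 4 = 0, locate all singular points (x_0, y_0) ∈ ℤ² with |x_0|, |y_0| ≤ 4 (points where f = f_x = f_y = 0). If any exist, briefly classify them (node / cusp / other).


No singular points in the scanned grid; C is smooth there.

Compute partial derivatives:
  f_x = 2 - 2*x.
  f_y = 1.
f_y = 1 is a nonzero constant, so f_y never vanishes: no point (x, y) can satisfy f = f_x = f_y = 0. In particular no (x, y) ∈ {−4, ..., 4}² is singular; the curve is smooth.


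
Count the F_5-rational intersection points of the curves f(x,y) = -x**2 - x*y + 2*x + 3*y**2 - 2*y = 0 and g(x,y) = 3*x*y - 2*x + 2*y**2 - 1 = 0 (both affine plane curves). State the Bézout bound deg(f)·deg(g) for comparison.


Common zeros: {(2, 0)}; count = 1; Bézout bound = 4.

deg(f) = 2, deg(g) = 2, so Bézout bound = 4.
Scan x ∈ F_5. For each x, list the y ∈ F_5 with f(x, y) ≡ 0 and those with g(x, y) ≡ 0 (mod 5); the common zeros in that column are the intersection.
  x = 0: f ≡ 0 at y ∈ {0, 4}; g ≡ 0 at y ∈ ∅; common: ∅.
  x = 1: f ≡ 0 at y ∈ ∅; g ≡ 0 at y ∈ ∅; common: ∅.
  x = 2: f ≡ 0 at y ∈ {0, 3}; g ≡ 0 at y ∈ {0, 2}; common: {0}.
  x = 3: f ≡ 0 at y ∈ {1, 4}; g ≡ 0 at y ∈ ∅; common: ∅.
  x = 4: f ≡ 0 at y ∈ ∅; g ≡ 0 at y ∈ {1, 3}; common: ∅.
Collecting: common zeros = {(2, 0)}, so the count is 1.
Comparison with the Bézout bound: 1 ≤ 4 = deg(f)·deg(g), as expected for curves with no common component (the affine F_5-count falls short of the bound because intersections may lie at infinity, over extension fields, or carry multiplicity).


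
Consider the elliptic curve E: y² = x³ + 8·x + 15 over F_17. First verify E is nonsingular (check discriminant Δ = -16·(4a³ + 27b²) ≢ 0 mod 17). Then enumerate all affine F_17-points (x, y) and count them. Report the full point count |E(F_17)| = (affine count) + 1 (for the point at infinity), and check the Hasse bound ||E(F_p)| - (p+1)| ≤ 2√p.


Affine points = {(0, 7), (0, 10), (3, 7), (3, 10), (4, 3), (4, 14), (8, 8), (8, 9), (9, 0), (13, 2), (13, 15), (14, 7), (14, 10), (15, 5), (15, 12)}; affine count = 15; |E(F_17)| = 16.

Discriminant check: Δ ∝ 4a³ + 27b² = 4·8³ + 27·15² = 4·512 + 27·225 ≡ 14 (mod 17). Nonzero ⇒ E is nonsingular.
For each x ∈ F_17, compute rhs = x³ + 8·x + 15 mod 17, then count y ∈ F_17 with y² ≡ rhs.
  x = 0: rhs = 15, matching y values: 7, 10 (2 points).
  x = 1: rhs = 7, matching y values: none (0 points).
  x = 2: rhs = 5, matching y values: none (0 points).
  x = 3: rhs = 15, matching y values: 7, 10 (2 points).
  x = 4: rhs = 9, matching y values: 3, 14 (2 points).
  x = 5: rhs = 10, matching y values: none (0 points).
  x = 6: rhs = 7, matching y values: none (0 points).
  x = 7: rhs = 6, matching y values: none (0 points).
  x = 8: rhs = 13, matching y values: 8, 9 (2 points).
  x = 9: rhs = 0, matching y values: 0 (1 points).
  x = 10: rhs = 7, matching y values: none (0 points).
  x = 11: rhs = 6, matching y values: none (0 points).
  x = 12: rhs = 3, matching y values: none (0 points).
  x = 13: rhs = 4, matching y values: 2, 15 (2 points).
  x = 14: rhs = 15, matching y values: 7, 10 (2 points).
  x = 15: rhs = 8, matching y values: 5, 12 (2 points).
  x = 16: rhs = 6, matching y values: none (0 points).
Total affine count: 15.
Full point count |E(F_17)| = 15 + 1 = 16.
Hasse bound: |16 − (17+1)| = |-2| = 2 ≤ 2√17 ≈ 8.2462 ✓.


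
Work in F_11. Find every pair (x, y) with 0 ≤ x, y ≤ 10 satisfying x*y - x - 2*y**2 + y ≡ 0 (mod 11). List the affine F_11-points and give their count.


Affine F_11-points: {(0, 0), (0, 6), (2, 3), (2, 4), (3, 5), (3, 8), (4, 9), (4, 10), (6, 2), (6, 7)}; count = 10.

For each of the 121 pairs (x, y) ∈ F_11², evaluate f(x, y) mod 11. Record the zeros.
  x = 0: [0↦0, 1↦10, 2↦5, 3↦7, 4↦5, 5↦10, 6↦0, 7↦8, 8↦1, 9↦1, 10↦8]  zeros at y ∈ {0, 6}
  x = 1: [0↦10, 1↦10, 2↦6, 3↦9, 4↦8, 5↦3, 6↦5, 7↦3, 8↦8, 9↦9, 10↦6]  zeros at y ∈ ∅
  x = 2: [0↦9, 1↦10, 2↦7, 3↦0, 4↦0, 5↦7, 6↦10, 7↦9, 8↦4, 9↦6, 10↦4]  zeros at y ∈ {3, 4}
  x = 3: [0↦8, 1↦10, 2↦8, 3↦2, 4↦3, 5↦0, 6↦4, 7↦4, 8↦0, 9↦3, 10↦2]  zeros at y ∈ {5, 8}
  x = 4: [0↦7, 1↦10, 2↦9, 3↦4, 4↦6, 5↦4, 6↦9, 7↦10, 8↦7, 9↦0, 10↦0]  zeros at y ∈ {9, 10}
  x = 5: [0↦6, 1↦10, 2↦10, 3↦6, 4↦9, 5↦8, 6↦3, 7↦5, 8↦3, 9↦8, 10↦9]  zeros at y ∈ ∅
  x = 6: [0↦5, 1↦10, 2↦0, 3↦8, 4↦1, 5↦1, 6↦8, 7↦0, 8↦10, 9↦5, 10↦7]  zeros at y ∈ {2, 7}
  x = 7: [0↦4, 1↦10, 2↦1, 3↦10, 4↦4, 5↦5, 6↦2, 7↦6, 8↦6, 9↦2, 10↦5]  zeros at y ∈ ∅
  x = 8: [0↦3, 1↦10, 2↦2, 3↦1, 4↦7, 5↦9, 6↦7, 7↦1, 8↦2, 9↦10, 10↦3]  zeros at y ∈ ∅
  x = 9: [0↦2, 1↦10, 2↦3, 3↦3, 4↦10, 5↦2, 6↦1, 7↦7, 8↦9, 9↦7, 10↦1]  zeros at y ∈ ∅
  x = 10: [0↦1, 1↦10, 2↦4, 3↦5, 4↦2, 5↦6, 6↦6, 7↦2, 8↦5, 9↦4, 10↦10]  zeros at y ∈ ∅
Collecting zeros: affine points = {(0, 0), (0, 6), (2, 3), (2, 4), (3, 5), (3, 8), (4, 9), (4, 10), (6, 2), (6, 7)}.
Total count |C(F_11)_aff| = 10.
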